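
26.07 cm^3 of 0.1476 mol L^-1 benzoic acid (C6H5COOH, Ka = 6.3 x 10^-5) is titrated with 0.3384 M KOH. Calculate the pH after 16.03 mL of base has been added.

n(acid) = 0.1476 x 0.02607 = 0.003848 mol; n(KOH) added = 0.3384 x 0.01603 = 0.005425 mol.
Base is in excess by 0.005425 - 0.003848 = 0.001577 mol in a total volume of 0.04210 L.
[OH^-] = 0.001577/0.04210 = 0.03745 M, so pOH = 1.43 and pH = 14.00 - 1.43 = 12.57.

12.57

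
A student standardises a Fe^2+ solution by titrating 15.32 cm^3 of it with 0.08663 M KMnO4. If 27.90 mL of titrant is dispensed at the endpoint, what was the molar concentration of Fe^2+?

0.789 M

n(KMnO4) = 0.08663 x 0.02790 = 0.002417 mol.
From the balanced equation, 1 mol KMnO4 reacts with 5 mol Fe^2+, so n(Fe^2+) = 0.002417 x 5/1 = 0.01208 mol.
[Fe^2+] = 0.01208 / 0.01532 L = 0.789 M.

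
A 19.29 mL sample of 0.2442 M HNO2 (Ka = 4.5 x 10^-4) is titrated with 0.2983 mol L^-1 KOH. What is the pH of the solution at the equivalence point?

8.24

n(HNO2) = 0.2442 x 0.01929 = 0.004711 mol; V(KOH) at equivalence = 0.004711/0.2983 = 0.01579 L.
At equivalence all the acid is converted to NO2-; total volume = 0.01929 + 0.01579 = 0.03508 L, so [NO2-] = 0.004711/0.03508 = 0.1343 M.
Kb = Kw/Ka = 1.0e-14 / 4.5 x 10^-4 = 2.22e-11.
[OH^-] = sqrt(Kb x [NO2-]) = sqrt(2.22e-11 x 0.1343) = 1.73e-6 M.
pOH = 5.76, so pH = 14.00 - 5.76 = 8.24.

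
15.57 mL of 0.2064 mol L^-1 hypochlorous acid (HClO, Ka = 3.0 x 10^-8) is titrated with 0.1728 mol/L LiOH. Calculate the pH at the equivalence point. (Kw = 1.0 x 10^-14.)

n(HClO) = 0.2064 x 0.01557 = 0.003214 mol; V(LiOH) at equivalence = 0.003214/0.1728 = 0.01860 L.
At equivalence all the acid is converted to ClO-; total volume = 0.01557 + 0.01860 = 0.03417 L, so [ClO-] = 0.003214/0.03417 = 0.09406 M.
Kb = Kw/Ka = 1.0e-14 / 3.0 x 10^-8 = 3.33e-7.
[OH^-] = sqrt(Kb x [ClO-]) = sqrt(3.33e-7 x 0.09406) = 0.000177 M.
pOH = 3.75, so pH = 14.00 - 3.75 = 10.25.

10.25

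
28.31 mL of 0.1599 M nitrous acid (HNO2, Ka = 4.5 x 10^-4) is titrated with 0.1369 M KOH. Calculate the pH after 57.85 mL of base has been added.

12.60

n(acid) = 0.1599 x 0.02831 = 0.004527 mol; n(KOH) added = 0.1369 x 0.05785 = 0.007920 mol.
Base is in excess by 0.007920 - 0.004527 = 0.003393 mol in a total volume of 0.08616 L.
[OH^-] = 0.003393/0.08616 = 0.03938 M, so pOH = 1.40 and pH = 14.00 - 1.40 = 12.60.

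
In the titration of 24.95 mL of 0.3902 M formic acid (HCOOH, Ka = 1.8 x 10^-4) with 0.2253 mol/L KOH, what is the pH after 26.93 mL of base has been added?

Initial n(HCOOH) = 0.3902 x 0.02495 = 0.009735 mol.
n(KOH) added = 0.2253 x 0.02693 = 0.006067 mol, converting that many moles of HCOOH to HCOO-.
Remaining n(HCOOH) = 0.003668 mol; n(HCOO-) = 0.006067 mol.
By Henderson-Hasselbalch, pH = pKa + log([A^-]/[HA]) = 3.74 + log(0.006067/0.003668) = 3.74 + (+0.22) = 3.96.

3.96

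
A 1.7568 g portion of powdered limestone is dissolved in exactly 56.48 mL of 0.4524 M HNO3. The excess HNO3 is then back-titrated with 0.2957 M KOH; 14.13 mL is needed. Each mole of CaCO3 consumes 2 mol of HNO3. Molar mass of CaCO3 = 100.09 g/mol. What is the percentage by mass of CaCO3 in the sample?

Total n(HNO3) added = 0.4524 x 0.05648 = 0.02555 mol.
n(KOH) used = 0.2957 x 0.01413 = 0.004178 mol, which equals the excess n(HNO3).
So n(HNO3) consumed by the sample = 0.02555 - 0.004178 = 0.02137 mol.
n(CaCO3) = 0.02137 / 2 = 0.01069 mol.
mass CaCO3 = 0.01069 x 100.09 = 1.070 g, so %CaCO3 = 1.070/1.7568 x 100 = 60.9%.

60.9%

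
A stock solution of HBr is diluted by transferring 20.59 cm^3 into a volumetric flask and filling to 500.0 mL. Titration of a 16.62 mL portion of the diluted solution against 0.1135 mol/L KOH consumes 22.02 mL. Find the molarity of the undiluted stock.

3.65 M

n(KOH) = 0.1135 x 0.02202 = 0.002499 mol.
n(HBr) in the aliquot = 0.002499 mol.
[diluted HBr] = 0.002499 / 0.01662 = 0.1504 M.
Dilution factor = 500.0/20.59 = 24.28, so [stock] = 0.1504 x 24.28 = 3.65 M.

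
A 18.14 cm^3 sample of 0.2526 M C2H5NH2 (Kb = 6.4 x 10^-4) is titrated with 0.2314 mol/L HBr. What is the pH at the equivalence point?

n(C2H5NH2) = 0.2526 x 0.01814 = 0.004582 mol; V(HBr) at equivalence = 0.004582/0.2314 = 0.01980 L.
At equivalence the base is fully converted to C2H5NH3+; total volume = 0.03794 L, so [C2H5NH3+] = 0.004582/0.03794 = 0.1208 M.
Ka(C2H5NH3+) = Kw/Kb = 1.0e-14 / 6.4 x 10^-4 = 1.56e-11.
[H^+] = sqrt(Ka x [C2H5NH3+]) = sqrt(1.56e-11 x 0.1208) = 1.37e-6 M.
pH = -log(1.37e-6) = 5.86.

5.86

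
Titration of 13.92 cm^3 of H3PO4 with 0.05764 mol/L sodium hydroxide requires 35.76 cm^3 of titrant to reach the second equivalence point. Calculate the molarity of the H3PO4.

n(NaOH) = 0.05764 x 0.03576 = 0.002061 mol.
At the second equivalence point, 2 mol OH^- react per mol H3PO4, so n(H3PO4) = 0.002061 / 2 = 0.001031 mol.
[H3PO4] = 0.001031 / 0.01392 L = 0.0740 M.

0.0740 M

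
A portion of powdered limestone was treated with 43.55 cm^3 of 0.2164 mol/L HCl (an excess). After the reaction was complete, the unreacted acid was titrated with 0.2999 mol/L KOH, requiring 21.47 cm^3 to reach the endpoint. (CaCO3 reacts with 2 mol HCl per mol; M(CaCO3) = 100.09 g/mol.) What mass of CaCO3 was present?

Total n(HCl) added = 0.2164 x 0.04355 = 0.009424 mol.
n(KOH) used = 0.2999 x 0.02147 = 0.006439 mol, which equals the excess n(HCl).
So n(HCl) consumed by the sample = 0.009424 - 0.006439 = 0.002985 mol.
n(CaCO3) = 0.002985 / 2 = 0.001493 mol.
mass = 0.001493 mol x 100.09 g/mol = 0.149 g.

0.149 g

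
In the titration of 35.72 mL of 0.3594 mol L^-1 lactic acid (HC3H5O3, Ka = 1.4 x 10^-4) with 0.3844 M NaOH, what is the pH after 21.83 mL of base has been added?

4.13

Initial n(HC3H5O3) = 0.3594 x 0.03572 = 0.01284 mol.
n(NaOH) added = 0.3844 x 0.02183 = 0.008391 mol, converting that many moles of HC3H5O3 to C3H5O3-.
Remaining n(HC3H5O3) = 0.004446 mol; n(C3H5O3-) = 0.008391 mol.
By Henderson-Hasselbalch, pH = pKa + log([A^-]/[HA]) = 3.85 + log(0.008391/0.004446) = 3.85 + (+0.28) = 4.13.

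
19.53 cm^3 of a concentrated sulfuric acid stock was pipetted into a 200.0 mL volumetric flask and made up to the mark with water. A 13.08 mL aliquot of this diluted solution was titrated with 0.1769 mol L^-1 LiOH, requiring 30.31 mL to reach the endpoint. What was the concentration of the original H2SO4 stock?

2.10 M

n(LiOH) = 0.1769 x 0.03031 = 0.005362 mol.
n(H2SO4) in the aliquot = 0.005362 x 1/2 = 0.002681 mol.
[diluted H2SO4] = 0.002681 / 0.01308 = 0.2050 M.
Dilution factor = 200.0/19.53 = 10.24, so [stock] = 0.2050 x 10.24 = 2.10 M.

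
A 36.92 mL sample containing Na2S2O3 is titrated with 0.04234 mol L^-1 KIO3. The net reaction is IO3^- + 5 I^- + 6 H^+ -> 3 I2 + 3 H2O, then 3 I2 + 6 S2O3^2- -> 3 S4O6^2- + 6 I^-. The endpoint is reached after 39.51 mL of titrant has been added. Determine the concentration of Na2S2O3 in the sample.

n(KIO3) = 0.04234 x 0.03951 = 0.001673 mol.
From the balanced equation, 1 mol KIO3 reacts with 6 mol Na2S2O3, so n(Na2S2O3) = 0.001673 x 6/1 = 0.01004 mol.
[Na2S2O3] = 0.01004 / 0.03692 L = 0.272 M.

0.272 M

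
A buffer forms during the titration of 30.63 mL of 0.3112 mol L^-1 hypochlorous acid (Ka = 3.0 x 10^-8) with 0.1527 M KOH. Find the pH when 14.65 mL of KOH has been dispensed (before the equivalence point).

7.01

Initial n(HClO) = 0.3112 x 0.03063 = 0.009532 mol.
n(KOH) added = 0.1527 x 0.01465 = 0.002237 mol, converting that many moles of HClO to ClO-.
Remaining n(HClO) = 0.007295 mol; n(ClO-) = 0.002237 mol.
By Henderson-Hasselbalch, pH = pKa + log([A^-]/[HA]) = 7.52 + log(0.002237/0.007295) = 7.52 + (-0.51) = 7.01.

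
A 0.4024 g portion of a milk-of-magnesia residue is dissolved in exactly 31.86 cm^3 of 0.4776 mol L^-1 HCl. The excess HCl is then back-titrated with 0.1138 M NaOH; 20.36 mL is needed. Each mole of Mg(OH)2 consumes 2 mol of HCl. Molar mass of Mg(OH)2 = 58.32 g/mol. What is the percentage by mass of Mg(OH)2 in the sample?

93.5%

Total n(HCl) added = 0.4776 x 0.03186 = 0.01522 mol.
n(NaOH) used = 0.1138 x 0.02036 = 0.002317 mol, which equals the excess n(HCl).
So n(HCl) consumed by the sample = 0.01522 - 0.002317 = 0.01290 mol.
n(Mg(OH)2) = 0.01290 / 2 = 0.006450 mol.
mass Mg(OH)2 = 0.006450 x 58.32 = 0.3761 g, so %Mg(OH)2 = 0.3761/0.4024 x 100 = 93.5%.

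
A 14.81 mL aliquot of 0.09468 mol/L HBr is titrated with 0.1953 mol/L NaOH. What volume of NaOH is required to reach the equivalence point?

n(HBr) = 0.09468 mol/L x 0.01481 L = 0.001402 mol.
At equivalence n(NaOH) = n(HBr) = 0.001402 mol.
V(NaOH) = 0.001402 / 0.1953 = 0.007180 L = 7.18 mL.

7.18 mL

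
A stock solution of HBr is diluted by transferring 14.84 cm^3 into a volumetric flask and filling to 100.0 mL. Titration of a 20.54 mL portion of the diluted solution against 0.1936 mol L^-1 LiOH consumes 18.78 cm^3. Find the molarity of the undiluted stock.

1.19 M

n(LiOH) = 0.1936 x 0.01878 = 0.003636 mol.
n(HBr) in the aliquot = 0.003636 mol.
[diluted HBr] = 0.003636 / 0.02054 = 0.1770 M.
Dilution factor = 100.0/14.84 = 6.739, so [stock] = 0.1770 x 6.739 = 1.19 M.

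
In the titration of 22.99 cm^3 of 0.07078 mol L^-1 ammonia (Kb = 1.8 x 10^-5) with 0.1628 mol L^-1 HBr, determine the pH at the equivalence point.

5.28

n(NH3) = 0.07078 x 0.02299 = 0.001627 mol; V(HBr) at equivalence = 0.001627/0.1628 = 0.009995 L.
At equivalence the base is fully converted to NH4+; total volume = 0.03299 L, so [NH4+] = 0.001627/0.03299 = 0.04933 M.
Ka(NH4+) = Kw/Kb = 1.0e-14 / 1.8 x 10^-5 = 5.56e-10.
[H^+] = sqrt(Ka x [NH4+]) = sqrt(5.56e-10 x 0.04933) = 5.24e-6 M.
pH = -log(5.24e-6) = 5.28.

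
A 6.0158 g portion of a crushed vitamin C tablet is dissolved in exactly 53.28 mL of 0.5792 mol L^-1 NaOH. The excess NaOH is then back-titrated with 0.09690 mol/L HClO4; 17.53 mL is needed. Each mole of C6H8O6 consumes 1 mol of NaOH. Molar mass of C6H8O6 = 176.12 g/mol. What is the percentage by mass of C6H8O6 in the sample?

85.4%

Total n(NaOH) added = 0.5792 x 0.05328 = 0.03086 mol.
n(HClO4) used = 0.09690 x 0.01753 = 0.001699 mol, which equals the excess n(NaOH).
So n(NaOH) consumed by the sample = 0.03086 - 0.001699 = 0.02916 mol.
n(C6H8O6) = 0.02916 / 1 = 0.02916 mol.
mass C6H8O6 = 0.02916 x 176.12 = 5.136 g, so %C6H8O6 = 5.136/6.0158 x 100 = 85.4%.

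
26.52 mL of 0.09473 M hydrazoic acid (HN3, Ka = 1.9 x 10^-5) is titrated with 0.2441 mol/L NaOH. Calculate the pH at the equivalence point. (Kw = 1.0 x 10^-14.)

8.78

n(HN3) = 0.09473 x 0.02652 = 0.002512 mol; V(NaOH) at equivalence = 0.002512/0.2441 = 0.01029 L.
At equivalence all the acid is converted to N3-; total volume = 0.02652 + 0.01029 = 0.03681 L, so [N3-] = 0.002512/0.03681 = 0.06825 M.
Kb = Kw/Ka = 1.0e-14 / 1.9 x 10^-5 = 5.26e-10.
[OH^-] = sqrt(Kb x [N3-]) = sqrt(5.26e-10 x 0.06825) = 5.99e-6 M.
pOH = 5.22, so pH = 14.00 - 5.22 = 8.78.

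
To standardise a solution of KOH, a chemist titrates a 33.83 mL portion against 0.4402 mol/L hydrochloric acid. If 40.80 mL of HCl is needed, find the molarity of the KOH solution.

0.531 M

n(HCl) delivered = 0.4402 x 0.04080 = 0.01796 mol.
For a 1:1 reaction, n(KOH) = 0.01796 mol.
[KOH] = 0.01796 mol / 0.03383 L = 0.531 M.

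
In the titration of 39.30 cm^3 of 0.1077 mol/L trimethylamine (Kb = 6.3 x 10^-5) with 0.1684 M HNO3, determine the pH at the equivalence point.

n((CH3)3N) = 0.1077 x 0.03930 = 0.004233 mol; V(HNO3) at equivalence = 0.004233/0.1684 = 0.02513 L.
At equivalence the base is fully converted to (CH3)3NH+; total volume = 0.06443 L, so [(CH3)3NH+] = 0.004233/0.06443 = 0.06569 M.
Ka((CH3)3NH+) = Kw/Kb = 1.0e-14 / 6.3 x 10^-5 = 1.59e-10.
[H^+] = sqrt(Ka x [(CH3)3NH+]) = sqrt(1.59e-10 x 0.06569) = 3.23e-6 M.
pH = -log(3.23e-6) = 5.49.

5.49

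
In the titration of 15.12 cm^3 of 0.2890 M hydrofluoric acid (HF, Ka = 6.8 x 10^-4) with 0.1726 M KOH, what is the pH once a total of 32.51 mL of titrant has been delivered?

12.42

n(acid) = 0.2890 x 0.01512 = 0.004370 mol; n(KOH) added = 0.1726 x 0.03251 = 0.005611 mol.
Base is in excess by 0.005611 - 0.004370 = 0.001242 mol in a total volume of 0.04763 L.
[OH^-] = 0.001242/0.04763 = 0.02607 M, so pOH = 1.58 and pH = 14.00 - 1.58 = 12.42.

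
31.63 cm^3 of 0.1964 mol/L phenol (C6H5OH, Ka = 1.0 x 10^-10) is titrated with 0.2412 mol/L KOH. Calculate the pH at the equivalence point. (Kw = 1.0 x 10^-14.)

11.52

n(C6H5OH) = 0.1964 x 0.03163 = 0.006212 mol; V(KOH) at equivalence = 0.006212/0.2412 = 0.02576 L.
At equivalence all the acid is converted to C6H5O-; total volume = 0.03163 + 0.02576 = 0.05739 L, so [C6H5O-] = 0.006212/0.05739 = 0.1083 M.
Kb = Kw/Ka = 1.0e-14 / 1.0 x 10^-10 = 0.000100.
[OH^-] = sqrt(Kb x [C6H5O-]) = sqrt(0.000100 x 0.1083) = 0.00329 M.
pOH = 2.48, so pH = 14.00 - 2.48 = 11.52.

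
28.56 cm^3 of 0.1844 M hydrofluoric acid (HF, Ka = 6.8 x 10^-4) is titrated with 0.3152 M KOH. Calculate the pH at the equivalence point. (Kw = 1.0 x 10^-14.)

8.12

n(HF) = 0.1844 x 0.02856 = 0.005266 mol; V(KOH) at equivalence = 0.005266/0.3152 = 0.01671 L.
At equivalence all the acid is converted to F-; total volume = 0.02856 + 0.01671 = 0.04527 L, so [F-] = 0.005266/0.04527 = 0.1163 M.
Kb = Kw/Ka = 1.0e-14 / 6.8 x 10^-4 = 1.47e-11.
[OH^-] = sqrt(Kb x [F-]) = sqrt(1.47e-11 x 0.1163) = 1.31e-6 M.
pOH = 5.88, so pH = 14.00 - 5.88 = 8.12.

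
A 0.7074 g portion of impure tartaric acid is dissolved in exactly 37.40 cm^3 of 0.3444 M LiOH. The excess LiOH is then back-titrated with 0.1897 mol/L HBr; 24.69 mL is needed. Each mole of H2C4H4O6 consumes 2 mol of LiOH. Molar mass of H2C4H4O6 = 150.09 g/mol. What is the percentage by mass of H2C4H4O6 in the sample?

87.0%

Total n(LiOH) added = 0.3444 x 0.03740 = 0.01288 mol.
n(HBr) used = 0.1897 x 0.02469 = 0.004684 mol, which equals the excess n(LiOH).
So n(LiOH) consumed by the sample = 0.01288 - 0.004684 = 0.008197 mol.
n(H2C4H4O6) = 0.008197 / 2 = 0.004098 mol.
mass H2C4H4O6 = 0.004098 x 150.09 = 0.6151 g, so %H2C4H4O6 = 0.6151/0.7074 x 100 = 87.0%.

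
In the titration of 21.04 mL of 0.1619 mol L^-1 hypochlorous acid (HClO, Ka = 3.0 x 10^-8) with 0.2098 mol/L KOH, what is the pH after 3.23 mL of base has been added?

Initial n(HClO) = 0.1619 x 0.02104 = 0.003406 mol.
n(KOH) added = 0.2098 x 0.003230 = 0.0006777 mol, converting that many moles of HClO to ClO-.
Remaining n(HClO) = 0.002729 mol; n(ClO-) = 0.0006777 mol.
By Henderson-Hasselbalch, pH = pKa + log([A^-]/[HA]) = 7.52 + log(0.0006777/0.002729) = 7.52 + (-0.60) = 6.92.

6.92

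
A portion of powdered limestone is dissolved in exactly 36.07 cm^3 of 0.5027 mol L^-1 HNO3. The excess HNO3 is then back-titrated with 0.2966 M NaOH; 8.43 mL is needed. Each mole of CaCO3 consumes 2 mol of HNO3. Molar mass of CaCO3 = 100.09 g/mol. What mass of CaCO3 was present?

Total n(HNO3) added = 0.5027 x 0.03607 = 0.01813 mol.
n(NaOH) used = 0.2966 x 0.008430 = 0.002500 mol, which equals the excess n(HNO3).
So n(HNO3) consumed by the sample = 0.01813 - 0.002500 = 0.01563 mol.
n(CaCO3) = 0.01563 / 2 = 0.007816 mol.
mass = 0.007816 mol x 100.09 g/mol = 0.782 g.

0.782 g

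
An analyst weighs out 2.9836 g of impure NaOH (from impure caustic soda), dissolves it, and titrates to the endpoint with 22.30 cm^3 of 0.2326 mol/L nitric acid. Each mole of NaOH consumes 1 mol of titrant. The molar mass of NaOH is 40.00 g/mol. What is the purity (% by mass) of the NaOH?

n(HNO3) = 0.2326 x 0.02230 = 0.005187 mol.
n(NaOH) = 0.005187 / 1 = 0.005187 mol.
mass of NaOH = 0.005187 x 40.00 = 0.2075 g.
% purity = 0.2075 / 2.9836 x 100 = 6.95%.

6.95%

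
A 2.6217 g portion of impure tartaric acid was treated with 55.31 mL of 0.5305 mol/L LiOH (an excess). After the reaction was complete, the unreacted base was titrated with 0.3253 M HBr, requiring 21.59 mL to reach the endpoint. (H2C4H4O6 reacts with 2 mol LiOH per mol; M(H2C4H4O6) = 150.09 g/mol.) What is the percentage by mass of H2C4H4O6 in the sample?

63.9%

Total n(LiOH) added = 0.5305 x 0.05531 = 0.02934 mol.
n(HBr) used = 0.3253 x 0.02159 = 0.007023 mol, which equals the excess n(LiOH).
So n(LiOH) consumed by the sample = 0.02934 - 0.007023 = 0.02232 mol.
n(H2C4H4O6) = 0.02232 / 2 = 0.01116 mol.
mass H2C4H4O6 = 0.01116 x 150.09 = 1.675 g, so %H2C4H4O6 = 1.675/2.6217 x 100 = 63.9%.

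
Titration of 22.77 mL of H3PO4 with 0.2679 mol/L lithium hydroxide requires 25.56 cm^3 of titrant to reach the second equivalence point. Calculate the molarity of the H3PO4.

n(LiOH) = 0.2679 x 0.02556 = 0.006848 mol.
At the second equivalence point, 2 mol OH^- react per mol H3PO4, so n(H3PO4) = 0.006848 / 2 = 0.003424 mol.
[H3PO4] = 0.003424 / 0.02277 L = 0.150 M.

0.150 M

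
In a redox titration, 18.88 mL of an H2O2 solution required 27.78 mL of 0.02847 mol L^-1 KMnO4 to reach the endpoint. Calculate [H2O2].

n(KMnO4) = 0.02847 x 0.02778 = 0.0007909 mol.
From the balanced equation, 2 mol KMnO4 reacts with 5 mol H2O2, so n(H2O2) = 0.0007909 x 5/2 = 0.001977 mol.
[H2O2] = 0.001977 / 0.01888 L = 0.105 M.

0.105 M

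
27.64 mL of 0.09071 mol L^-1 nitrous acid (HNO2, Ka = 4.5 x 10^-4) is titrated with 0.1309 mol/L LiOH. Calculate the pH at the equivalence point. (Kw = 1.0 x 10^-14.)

n(HNO2) = 0.09071 x 0.02764 = 0.002507 mol; V(LiOH) at equivalence = 0.002507/0.1309 = 0.01915 L.
At equivalence all the acid is converted to NO2-; total volume = 0.02764 + 0.01915 = 0.04679 L, so [NO2-] = 0.002507/0.04679 = 0.05358 M.
Kb = Kw/Ka = 1.0e-14 / 4.5 x 10^-4 = 2.22e-11.
[OH^-] = sqrt(Kb x [NO2-]) = sqrt(2.22e-11 x 0.05358) = 1.09e-6 M.
pOH = 5.96, so pH = 14.00 - 5.96 = 8.04.

8.04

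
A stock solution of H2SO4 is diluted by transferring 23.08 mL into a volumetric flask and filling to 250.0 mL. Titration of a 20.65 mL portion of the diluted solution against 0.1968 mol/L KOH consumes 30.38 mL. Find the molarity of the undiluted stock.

n(KOH) = 0.1968 x 0.03038 = 0.005979 mol.
n(H2SO4) in the aliquot = 0.005979 x 1/2 = 0.002989 mol.
[diluted H2SO4] = 0.002989 / 0.02065 = 0.1448 M.
Dilution factor = 250.0/23.08 = 10.83, so [stock] = 0.1448 x 10.83 = 1.57 M.

1.57 M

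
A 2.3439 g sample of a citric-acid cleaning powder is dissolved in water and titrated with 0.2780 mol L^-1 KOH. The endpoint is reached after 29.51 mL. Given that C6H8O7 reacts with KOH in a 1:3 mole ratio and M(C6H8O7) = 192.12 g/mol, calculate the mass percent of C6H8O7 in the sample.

22.4%

n(KOH) = 0.2780 x 0.02951 = 0.008204 mol.
n(C6H8O7) = 0.008204 / 3 = 0.002735 mol.
mass of C6H8O7 = 0.002735 x 192.12 = 0.5254 g.
% purity = 0.5254 / 2.3439 x 100 = 22.4%.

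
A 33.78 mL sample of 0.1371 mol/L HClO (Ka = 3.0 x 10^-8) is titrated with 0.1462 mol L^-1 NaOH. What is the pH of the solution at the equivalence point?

10.19

n(HClO) = 0.1371 x 0.03378 = 0.004631 mol; V(NaOH) at equivalence = 0.004631/0.1462 = 0.03168 L.
At equivalence all the acid is converted to ClO-; total volume = 0.03378 + 0.03168 = 0.06546 L, so [ClO-] = 0.004631/0.06546 = 0.07075 M.
Kb = Kw/Ka = 1.0e-14 / 3.0 x 10^-8 = 3.33e-7.
[OH^-] = sqrt(Kb x [ClO-]) = sqrt(3.33e-7 x 0.07075) = 0.000154 M.
pOH = 3.81, so pH = 14.00 - 3.81 = 10.19.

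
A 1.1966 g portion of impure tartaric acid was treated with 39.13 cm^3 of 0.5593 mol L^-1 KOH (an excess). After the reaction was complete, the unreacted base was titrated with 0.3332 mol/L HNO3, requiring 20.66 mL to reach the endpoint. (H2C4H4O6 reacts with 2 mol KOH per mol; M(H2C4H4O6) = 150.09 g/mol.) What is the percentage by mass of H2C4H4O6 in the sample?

Total n(KOH) added = 0.5593 x 0.03913 = 0.02189 mol.
n(HNO3) used = 0.3332 x 0.02066 = 0.006884 mol, which equals the excess n(KOH).
So n(KOH) consumed by the sample = 0.02189 - 0.006884 = 0.01500 mol.
n(H2C4H4O6) = 0.01500 / 2 = 0.007501 mol.
mass H2C4H4O6 = 0.007501 x 150.09 = 1.126 g, so %H2C4H4O6 = 1.126/1.1966 x 100 = 94.1%.

94.1%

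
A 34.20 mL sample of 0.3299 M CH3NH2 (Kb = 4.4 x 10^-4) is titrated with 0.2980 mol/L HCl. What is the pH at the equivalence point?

5.72

n(CH3NH2) = 0.3299 x 0.03420 = 0.01128 mol; V(HCl) at equivalence = 0.01128/0.2980 = 0.03786 L.
At equivalence the base is fully converted to CH3NH3+; total volume = 0.07206 L, so [CH3NH3+] = 0.01128/0.07206 = 0.1566 M.
Ka(CH3NH3+) = Kw/Kb = 1.0e-14 / 4.4 x 10^-4 = 2.27e-11.
[H^+] = sqrt(Ka x [CH3NH3+]) = sqrt(2.27e-11 x 0.1566) = 1.89e-6 M.
pH = -log(1.89e-6) = 5.72.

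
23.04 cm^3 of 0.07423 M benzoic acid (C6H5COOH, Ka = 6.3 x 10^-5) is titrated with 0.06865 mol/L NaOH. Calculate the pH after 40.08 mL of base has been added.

n(acid) = 0.07423 x 0.02304 = 0.001710 mol; n(NaOH) added = 0.06865 x 0.04008 = 0.002751 mol.
Base is in excess by 0.002751 - 0.001710 = 0.001041 mol in a total volume of 0.06312 L.
[OH^-] = 0.001041/0.06312 = 0.01650 M, so pOH = 1.78 and pH = 14.00 - 1.78 = 12.22.

12.22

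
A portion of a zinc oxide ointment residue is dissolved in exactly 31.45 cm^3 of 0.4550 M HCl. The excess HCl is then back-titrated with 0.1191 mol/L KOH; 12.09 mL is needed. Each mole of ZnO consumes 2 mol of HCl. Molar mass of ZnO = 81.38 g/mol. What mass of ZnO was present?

Total n(HCl) added = 0.4550 x 0.03145 = 0.01431 mol.
n(KOH) used = 0.1191 x 0.01209 = 0.001440 mol, which equals the excess n(HCl).
So n(HCl) consumed by the sample = 0.01431 - 0.001440 = 0.01287 mol.
n(ZnO) = 0.01287 / 2 = 0.006435 mol.
mass = 0.006435 mol x 81.38 g/mol = 0.524 g.

0.524 g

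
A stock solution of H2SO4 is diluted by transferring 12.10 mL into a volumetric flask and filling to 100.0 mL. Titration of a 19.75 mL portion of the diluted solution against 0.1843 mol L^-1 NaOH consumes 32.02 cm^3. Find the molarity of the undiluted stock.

n(NaOH) = 0.1843 x 0.03202 = 0.005901 mol.
n(H2SO4) in the aliquot = 0.005901 x 1/2 = 0.002951 mol.
[diluted H2SO4] = 0.002951 / 0.01975 = 0.1494 M.
Dilution factor = 100.0/12.10 = 8.264, so [stock] = 0.1494 x 8.264 = 1.23 M.

1.23 M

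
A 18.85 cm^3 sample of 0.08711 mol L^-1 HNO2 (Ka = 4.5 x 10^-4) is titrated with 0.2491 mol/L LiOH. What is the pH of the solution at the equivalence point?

8.08

n(HNO2) = 0.08711 x 0.01885 = 0.001642 mol; V(LiOH) at equivalence = 0.001642/0.2491 = 0.006592 L.
At equivalence all the acid is converted to NO2-; total volume = 0.01885 + 0.006592 = 0.02544 L, so [NO2-] = 0.001642/0.02544 = 0.06454 M.
Kb = Kw/Ka = 1.0e-14 / 4.5 x 10^-4 = 2.22e-11.
[OH^-] = sqrt(Kb x [NO2-]) = sqrt(2.22e-11 x 0.06454) = 1.20e-6 M.
pOH = 5.92, so pH = 14.00 - 5.92 = 8.08.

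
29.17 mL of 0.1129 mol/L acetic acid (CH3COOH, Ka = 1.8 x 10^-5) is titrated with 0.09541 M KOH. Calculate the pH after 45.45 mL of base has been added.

12.15

n(acid) = 0.1129 x 0.02917 = 0.003293 mol; n(KOH) added = 0.09541 x 0.04545 = 0.004336 mol.
Base is in excess by 0.004336 - 0.003293 = 0.001043 mol in a total volume of 0.07462 L.
[OH^-] = 0.001043/0.07462 = 0.01398 M, so pOH = 1.85 and pH = 14.00 - 1.85 = 12.15.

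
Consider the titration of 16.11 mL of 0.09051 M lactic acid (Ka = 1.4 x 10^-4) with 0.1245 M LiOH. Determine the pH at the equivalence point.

8.29

n(HC3H5O3) = 0.09051 x 0.01611 = 0.001458 mol; V(LiOH) at equivalence = 0.001458/0.1245 = 0.01171 L.
At equivalence all the acid is converted to C3H5O3-; total volume = 0.01611 + 0.01171 = 0.02782 L, so [C3H5O3-] = 0.001458/0.02782 = 0.05241 M.
Kb = Kw/Ka = 1.0e-14 / 1.4 x 10^-4 = 7.14e-11.
[OH^-] = sqrt(Kb x [C3H5O3-]) = sqrt(7.14e-11 x 0.05241) = 1.93e-6 M.
pOH = 5.71, so pH = 14.00 - 5.71 = 8.29.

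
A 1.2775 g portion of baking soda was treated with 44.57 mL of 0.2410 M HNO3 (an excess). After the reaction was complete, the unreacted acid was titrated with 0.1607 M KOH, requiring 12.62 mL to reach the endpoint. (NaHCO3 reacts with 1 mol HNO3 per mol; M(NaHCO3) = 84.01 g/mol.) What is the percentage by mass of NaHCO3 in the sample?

57.3%

Total n(HNO3) added = 0.2410 x 0.04457 = 0.01074 mol.
n(KOH) used = 0.1607 x 0.01262 = 0.002028 mol, which equals the excess n(HNO3).
So n(HNO3) consumed by the sample = 0.01074 - 0.002028 = 0.008713 mol.
n(NaHCO3) = 0.008713 / 1 = 0.008713 mol.
mass NaHCO3 = 0.008713 x 84.01 = 0.7320 g, so %NaHCO3 = 0.7320/1.2775 x 100 = 57.3%.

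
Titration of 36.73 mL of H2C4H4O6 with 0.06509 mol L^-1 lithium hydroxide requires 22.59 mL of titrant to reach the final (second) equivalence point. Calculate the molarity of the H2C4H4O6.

0.0200 M

n(LiOH) = 0.06509 x 0.02259 = 0.001470 mol.
At the final (second) equivalence point, 2 mol OH^- react per mol H2C4H4O6, so n(H2C4H4O6) = 0.001470 / 2 = 0.0007352 mol.
[H2C4H4O6] = 0.0007352 / 0.03673 L = 0.0200 M.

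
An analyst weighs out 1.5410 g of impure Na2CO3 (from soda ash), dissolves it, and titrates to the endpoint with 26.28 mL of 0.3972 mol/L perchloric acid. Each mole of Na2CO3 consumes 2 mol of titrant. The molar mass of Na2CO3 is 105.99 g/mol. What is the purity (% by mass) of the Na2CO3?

n(HClO4) = 0.3972 x 0.02628 = 0.01044 mol.
n(Na2CO3) = 0.01044 / 2 = 0.005219 mol.
mass of Na2CO3 = 0.005219 x 105.99 = 0.5532 g.
% purity = 0.5532 / 1.5410 x 100 = 35.9%.

35.9%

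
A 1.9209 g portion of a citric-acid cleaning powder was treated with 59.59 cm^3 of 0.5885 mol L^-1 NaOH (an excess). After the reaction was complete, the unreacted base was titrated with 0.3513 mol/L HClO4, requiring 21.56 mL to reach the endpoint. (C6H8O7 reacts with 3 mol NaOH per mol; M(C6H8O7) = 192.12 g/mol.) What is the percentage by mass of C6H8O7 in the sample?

Total n(NaOH) added = 0.5885 x 0.05959 = 0.03507 mol.
n(HClO4) used = 0.3513 x 0.02156 = 0.007574 mol, which equals the excess n(NaOH).
So n(NaOH) consumed by the sample = 0.03507 - 0.007574 = 0.02749 mol.
n(C6H8O7) = 0.02749 / 3 = 0.009165 mol.
mass C6H8O7 = 0.009165 x 192.12 = 1.761 g, so %C6H8O7 = 1.761/1.9209 x 100 = 91.7%.

91.7%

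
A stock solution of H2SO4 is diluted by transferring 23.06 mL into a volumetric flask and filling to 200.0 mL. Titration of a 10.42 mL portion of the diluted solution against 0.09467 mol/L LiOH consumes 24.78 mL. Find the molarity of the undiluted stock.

0.976 M

n(LiOH) = 0.09467 x 0.02478 = 0.002346 mol.
n(H2SO4) in the aliquot = 0.002346 x 1/2 = 0.001173 mol.
[diluted H2SO4] = 0.001173 / 0.01042 = 0.1126 M.
Dilution factor = 200.0/23.06 = 8.673, so [stock] = 0.1126 x 8.673 = 0.976 M.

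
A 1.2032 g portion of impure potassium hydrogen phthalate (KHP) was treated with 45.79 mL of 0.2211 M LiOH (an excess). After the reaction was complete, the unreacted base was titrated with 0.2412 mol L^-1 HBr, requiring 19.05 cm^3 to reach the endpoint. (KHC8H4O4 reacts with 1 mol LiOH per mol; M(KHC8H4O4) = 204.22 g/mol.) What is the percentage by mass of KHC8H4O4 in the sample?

93.8%

Total n(LiOH) added = 0.2211 x 0.04579 = 0.01012 mol.
n(HBr) used = 0.2412 x 0.01905 = 0.004595 mol, which equals the excess n(LiOH).
So n(LiOH) consumed by the sample = 0.01012 - 0.004595 = 0.005529 mol.
n(KHC8H4O4) = 0.005529 / 1 = 0.005529 mol.
mass KHC8H4O4 = 0.005529 x 204.22 = 1.129 g, so %KHC8H4O4 = 1.129/1.2032 x 100 = 93.8%.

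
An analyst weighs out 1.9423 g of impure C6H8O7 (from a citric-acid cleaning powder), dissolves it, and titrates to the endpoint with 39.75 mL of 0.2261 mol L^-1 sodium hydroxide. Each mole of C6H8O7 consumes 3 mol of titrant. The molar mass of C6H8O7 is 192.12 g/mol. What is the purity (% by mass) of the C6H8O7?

29.6%

n(NaOH) = 0.2261 x 0.03975 = 0.008987 mol.
n(C6H8O7) = 0.008987 / 3 = 0.002996 mol.
mass of C6H8O7 = 0.002996 x 192.12 = 0.5756 g.
% purity = 0.5756 / 1.9423 x 100 = 29.6%.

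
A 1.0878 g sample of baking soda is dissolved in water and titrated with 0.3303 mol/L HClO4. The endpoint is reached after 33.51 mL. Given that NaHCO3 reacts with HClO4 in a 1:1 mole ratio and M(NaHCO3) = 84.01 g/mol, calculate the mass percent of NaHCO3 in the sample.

85.5%

n(HClO4) = 0.3303 x 0.03351 = 0.01107 mol.
n(NaHCO3) = 0.01107 / 1 = 0.01107 mol.
mass of NaHCO3 = 0.01107 x 84.01 = 0.9299 g.
% purity = 0.9299 / 1.0878 x 100 = 85.5%.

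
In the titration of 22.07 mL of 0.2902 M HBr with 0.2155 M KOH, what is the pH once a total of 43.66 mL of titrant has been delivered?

12.66

n(acid) = 0.2902 x 0.02207 = 0.006405 mol; n(KOH) added = 0.2155 x 0.04366 = 0.009409 mol.
Base is in excess by 0.009409 - 0.006405 = 0.003004 mol in a total volume of 0.06573 L.
[OH^-] = 0.003004/0.06573 = 0.04570 M, so pOH = 1.34 and pH = 14.00 - 1.34 = 12.66.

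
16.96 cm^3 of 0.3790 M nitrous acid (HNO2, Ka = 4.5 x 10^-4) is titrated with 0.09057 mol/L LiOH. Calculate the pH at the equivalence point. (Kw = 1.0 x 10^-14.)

n(HNO2) = 0.3790 x 0.01696 = 0.006428 mol; V(LiOH) at equivalence = 0.006428/0.09057 = 0.07097 L.
At equivalence all the acid is converted to NO2-; total volume = 0.01696 + 0.07097 = 0.08793 L, so [NO2-] = 0.006428/0.08793 = 0.07310 M.
Kb = Kw/Ka = 1.0e-14 / 4.5 x 10^-4 = 2.22e-11.
[OH^-] = sqrt(Kb x [NO2-]) = sqrt(2.22e-11 x 0.07310) = 1.27e-6 M.
pOH = 5.89, so pH = 14.00 - 5.89 = 8.11.

8.11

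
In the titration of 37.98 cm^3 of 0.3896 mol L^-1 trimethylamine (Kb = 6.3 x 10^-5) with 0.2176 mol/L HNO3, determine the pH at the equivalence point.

n((CH3)3N) = 0.3896 x 0.03798 = 0.01480 mol; V(HNO3) at equivalence = 0.01480/0.2176 = 0.06800 L.
At equivalence the base is fully converted to (CH3)3NH+; total volume = 0.1060 L, so [(CH3)3NH+] = 0.01480/0.1060 = 0.1396 M.
Ka((CH3)3NH+) = Kw/Kb = 1.0e-14 / 6.3 x 10^-5 = 1.59e-10.
[H^+] = sqrt(Ka x [(CH3)3NH+]) = sqrt(1.59e-10 x 0.1396) = 4.71e-6 M.
pH = -log(4.71e-6) = 5.33.

5.33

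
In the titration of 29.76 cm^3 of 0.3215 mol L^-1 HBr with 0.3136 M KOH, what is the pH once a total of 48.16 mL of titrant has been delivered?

12.85

n(acid) = 0.3215 x 0.02976 = 0.009568 mol; n(KOH) added = 0.3136 x 0.04816 = 0.01510 mol.
Base is in excess by 0.01510 - 0.009568 = 0.005535 mol in a total volume of 0.07792 L.
[OH^-] = 0.005535/0.07792 = 0.07104 M, so pOH = 1.15 and pH = 14.00 - 1.15 = 12.85.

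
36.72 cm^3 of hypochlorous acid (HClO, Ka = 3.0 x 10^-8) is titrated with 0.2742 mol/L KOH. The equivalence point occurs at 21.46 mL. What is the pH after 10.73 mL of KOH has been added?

7.52

10.73 mL is exactly half the equivalence volume (21.46/2), i.e. the half-equivalence point.
There, n(HA) = n(A^-), so pH = pKa = -log(3.0 x 10^-8) = 7.52.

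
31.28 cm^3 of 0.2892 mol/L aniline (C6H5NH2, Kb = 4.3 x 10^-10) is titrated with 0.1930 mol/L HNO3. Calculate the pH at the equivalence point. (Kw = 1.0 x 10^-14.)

2.78

n(C6H5NH2) = 0.2892 x 0.03128 = 0.009046 mol; V(HNO3) at equivalence = 0.009046/0.1930 = 0.04687 L.
At equivalence the base is fully converted to C6H5NH3+; total volume = 0.07815 L, so [C6H5NH3+] = 0.009046/0.07815 = 0.1158 M.
Ka(C6H5NH3+) = Kw/Kb = 1.0e-14 / 4.3 x 10^-10 = 2.33e-5.
[H^+] = sqrt(Ka x [C6H5NH3+]) = sqrt(2.33e-5 x 0.1158) = 0.00164 M.
pH = -log(0.00164) = 2.78.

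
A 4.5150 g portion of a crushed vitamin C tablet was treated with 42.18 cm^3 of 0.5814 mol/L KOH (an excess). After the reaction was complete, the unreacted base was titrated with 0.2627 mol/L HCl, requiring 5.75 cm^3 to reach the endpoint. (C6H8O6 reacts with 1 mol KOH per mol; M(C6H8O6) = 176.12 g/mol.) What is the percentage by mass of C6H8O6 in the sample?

89.8%

Total n(KOH) added = 0.5814 x 0.04218 = 0.02452 mol.
n(HCl) used = 0.2627 x 0.005750 = 0.001511 mol, which equals the excess n(KOH).
So n(KOH) consumed by the sample = 0.02452 - 0.001511 = 0.02301 mol.
n(C6H8O6) = 0.02301 / 1 = 0.02301 mol.
mass C6H8O6 = 0.02301 x 176.12 = 4.053 g, so %C6H8O6 = 4.053/4.5150 x 100 = 89.8%.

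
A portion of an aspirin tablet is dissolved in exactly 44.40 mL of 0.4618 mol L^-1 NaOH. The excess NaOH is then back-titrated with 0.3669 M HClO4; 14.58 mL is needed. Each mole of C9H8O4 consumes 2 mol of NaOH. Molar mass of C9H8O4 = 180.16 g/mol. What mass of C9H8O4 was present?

1.37 g

Total n(NaOH) added = 0.4618 x 0.04440 = 0.02050 mol.
n(HClO4) used = 0.3669 x 0.01458 = 0.005349 mol, which equals the excess n(NaOH).
So n(NaOH) consumed by the sample = 0.02050 - 0.005349 = 0.01515 mol.
n(C9H8O4) = 0.01515 / 2 = 0.007577 mol.
mass = 0.007577 mol x 180.16 g/mol = 1.37 g.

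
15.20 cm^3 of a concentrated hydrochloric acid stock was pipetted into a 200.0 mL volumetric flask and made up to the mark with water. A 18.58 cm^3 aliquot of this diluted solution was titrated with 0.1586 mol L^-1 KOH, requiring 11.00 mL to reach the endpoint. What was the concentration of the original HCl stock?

n(KOH) = 0.1586 x 0.01100 = 0.001745 mol.
n(HCl) in the aliquot = 0.001745 mol.
[diluted HCl] = 0.001745 / 0.01858 = 0.09390 M.
Dilution factor = 200.0/15.20 = 13.16, so [stock] = 0.09390 x 13.16 = 1.24 M.

1.24 M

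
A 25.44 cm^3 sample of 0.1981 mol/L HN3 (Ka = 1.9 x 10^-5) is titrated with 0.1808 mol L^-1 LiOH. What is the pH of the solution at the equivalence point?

n(HN3) = 0.1981 x 0.02544 = 0.005040 mol; V(LiOH) at equivalence = 0.005040/0.1808 = 0.02787 L.
At equivalence all the acid is converted to N3-; total volume = 0.02544 + 0.02787 = 0.05331 L, so [N3-] = 0.005040/0.05331 = 0.09453 M.
Kb = Kw/Ka = 1.0e-14 / 1.9 x 10^-5 = 5.26e-10.
[OH^-] = sqrt(Kb x [N3-]) = sqrt(5.26e-10 x 0.09453) = 7.05e-6 M.
pOH = 5.15, so pH = 14.00 - 5.15 = 8.85.

8.85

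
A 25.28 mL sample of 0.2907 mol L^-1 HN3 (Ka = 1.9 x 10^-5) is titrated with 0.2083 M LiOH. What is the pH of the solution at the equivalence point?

8.90

n(HN3) = 0.2907 x 0.02528 = 0.007349 mol; V(LiOH) at equivalence = 0.007349/0.2083 = 0.03528 L.
At equivalence all the acid is converted to N3-; total volume = 0.02528 + 0.03528 = 0.06056 L, so [N3-] = 0.007349/0.06056 = 0.1213 M.
Kb = Kw/Ka = 1.0e-14 / 1.9 x 10^-5 = 5.26e-10.
[OH^-] = sqrt(Kb x [N3-]) = sqrt(5.26e-10 x 0.1213) = 7.99e-6 M.
pOH = 5.10, so pH = 14.00 - 5.10 = 8.90.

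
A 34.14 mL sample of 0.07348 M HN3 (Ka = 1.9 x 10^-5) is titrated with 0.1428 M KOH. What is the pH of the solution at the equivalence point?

8.70

n(HN3) = 0.07348 x 0.03414 = 0.002509 mol; V(KOH) at equivalence = 0.002509/0.1428 = 0.01757 L.
At equivalence all the acid is converted to N3-; total volume = 0.03414 + 0.01757 = 0.05171 L, so [N3-] = 0.002509/0.05171 = 0.04852 M.
Kb = Kw/Ka = 1.0e-14 / 1.9 x 10^-5 = 5.26e-10.
[OH^-] = sqrt(Kb x [N3-]) = sqrt(5.26e-10 x 0.04852) = 5.05e-6 M.
pOH = 5.30, so pH = 14.00 - 5.30 = 8.70.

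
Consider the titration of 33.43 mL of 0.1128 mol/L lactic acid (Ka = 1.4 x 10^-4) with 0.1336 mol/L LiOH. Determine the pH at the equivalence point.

n(HC3H5O3) = 0.1128 x 0.03343 = 0.003771 mol; V(LiOH) at equivalence = 0.003771/0.1336 = 0.02823 L.
At equivalence all the acid is converted to C3H5O3-; total volume = 0.03343 + 0.02823 = 0.06166 L, so [C3H5O3-] = 0.003771/0.06166 = 0.06116 M.
Kb = Kw/Ka = 1.0e-14 / 1.4 x 10^-4 = 7.14e-11.
[OH^-] = sqrt(Kb x [C3H5O3-]) = sqrt(7.14e-11 x 0.06116) = 2.09e-6 M.
pOH = 5.68, so pH = 14.00 - 5.68 = 8.32.

8.32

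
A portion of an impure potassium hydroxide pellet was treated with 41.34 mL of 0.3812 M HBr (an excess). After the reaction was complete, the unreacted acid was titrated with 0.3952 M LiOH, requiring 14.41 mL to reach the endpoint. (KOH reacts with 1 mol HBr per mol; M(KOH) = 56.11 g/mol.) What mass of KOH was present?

Total n(HBr) added = 0.3812 x 0.04134 = 0.01576 mol.
n(LiOH) used = 0.3952 x 0.01441 = 0.005695 mol, which equals the excess n(HBr).
So n(HBr) consumed by the sample = 0.01576 - 0.005695 = 0.01006 mol.
n(KOH) = 0.01006 / 1 = 0.01006 mol.
mass = 0.01006 mol x 56.11 g/mol = 0.565 g.

0.565 g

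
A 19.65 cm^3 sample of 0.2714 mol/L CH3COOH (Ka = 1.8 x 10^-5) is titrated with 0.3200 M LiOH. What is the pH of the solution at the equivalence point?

n(CH3COOH) = 0.2714 x 0.01965 = 0.005333 mol; V(LiOH) at equivalence = 0.005333/0.3200 = 0.01667 L.
At equivalence all the acid is converted to CH3COO-; total volume = 0.01965 + 0.01667 = 0.03632 L, so [CH3COO-] = 0.005333/0.03632 = 0.1469 M.
Kb = Kw/Ka = 1.0e-14 / 1.8 x 10^-5 = 5.56e-10.
[OH^-] = sqrt(Kb x [CH3COO-]) = sqrt(5.56e-10 x 0.1469) = 9.03e-6 M.
pOH = 5.04, so pH = 14.00 - 5.04 = 8.96.

8.96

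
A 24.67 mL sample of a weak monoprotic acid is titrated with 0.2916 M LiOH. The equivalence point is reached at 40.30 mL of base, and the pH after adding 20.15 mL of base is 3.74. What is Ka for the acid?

1.8 x 10^-4

20.15 mL is half of the equivalence volume, so this is the half-equivalence point where [HA] = [A^-].
At half-equivalence pH = pKa, so pKa = 3.74.
Ka = 10^(-3.74) = 1.8 x 10^-4.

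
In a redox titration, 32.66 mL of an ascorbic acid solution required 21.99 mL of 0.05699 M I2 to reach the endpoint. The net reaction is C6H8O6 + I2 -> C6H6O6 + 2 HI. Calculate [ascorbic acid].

n(I2) = 0.05699 x 0.02199 = 0.001253 mol.
From the balanced equation, 1 mol I2 reacts with 1 mol ascorbic acid, so n(ascorbic acid) = 0.001253 x 1/1 = 0.001253 mol.
[ascorbic acid] = 0.001253 / 0.03266 L = 0.0384 M.

0.0384 M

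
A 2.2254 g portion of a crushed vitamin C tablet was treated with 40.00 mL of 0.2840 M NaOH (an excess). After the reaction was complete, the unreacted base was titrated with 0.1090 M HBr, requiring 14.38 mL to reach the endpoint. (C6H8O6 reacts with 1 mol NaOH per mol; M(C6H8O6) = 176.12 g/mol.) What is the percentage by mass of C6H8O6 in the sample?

77.5%

Total n(NaOH) added = 0.2840 x 0.04000 = 0.01136 mol.
n(HBr) used = 0.1090 x 0.01438 = 0.001567 mol, which equals the excess n(NaOH).
So n(NaOH) consumed by the sample = 0.01136 - 0.001567 = 0.009793 mol.
n(C6H8O6) = 0.009793 / 1 = 0.009793 mol.
mass C6H8O6 = 0.009793 x 176.12 = 1.725 g, so %C6H8O6 = 1.725/2.2254 x 100 = 77.5%.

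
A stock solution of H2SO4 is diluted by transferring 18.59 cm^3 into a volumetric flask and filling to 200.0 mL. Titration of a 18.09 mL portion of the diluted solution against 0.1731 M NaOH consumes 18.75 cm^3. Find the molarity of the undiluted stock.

0.965 M

n(NaOH) = 0.1731 x 0.01875 = 0.003246 mol.
n(H2SO4) in the aliquot = 0.003246 x 1/2 = 0.001623 mol.
[diluted H2SO4] = 0.001623 / 0.01809 = 0.08971 M.
Dilution factor = 200.0/18.59 = 10.76, so [stock] = 0.08971 x 10.76 = 0.965 M.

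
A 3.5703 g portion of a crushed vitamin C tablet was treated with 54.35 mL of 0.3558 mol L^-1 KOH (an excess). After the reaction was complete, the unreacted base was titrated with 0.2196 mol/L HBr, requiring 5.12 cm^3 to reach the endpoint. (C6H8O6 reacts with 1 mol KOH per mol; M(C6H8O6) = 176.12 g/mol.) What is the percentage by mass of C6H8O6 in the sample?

Total n(KOH) added = 0.3558 x 0.05435 = 0.01934 mol.
n(HBr) used = 0.2196 x 0.005120 = 0.001124 mol, which equals the excess n(KOH).
So n(KOH) consumed by the sample = 0.01934 - 0.001124 = 0.01821 mol.
n(C6H8O6) = 0.01821 / 1 = 0.01821 mol.
mass C6H8O6 = 0.01821 x 176.12 = 3.208 g, so %C6H8O6 = 3.208/3.5703 x 100 = 89.8%.

89.8%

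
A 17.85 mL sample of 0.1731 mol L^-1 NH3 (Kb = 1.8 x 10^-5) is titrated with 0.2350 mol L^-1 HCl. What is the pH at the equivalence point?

5.13

n(NH3) = 0.1731 x 0.01785 = 0.003090 mol; V(HCl) at equivalence = 0.003090/0.2350 = 0.01315 L.
At equivalence the base is fully converted to NH4+; total volume = 0.03100 L, so [NH4+] = 0.003090/0.03100 = 0.09968 M.
Ka(NH4+) = Kw/Kb = 1.0e-14 / 1.8 x 10^-5 = 5.56e-10.
[H^+] = sqrt(Ka x [NH4+]) = sqrt(5.56e-10 x 0.09968) = 7.44e-6 M.
pH = -log(7.44e-6) = 5.13.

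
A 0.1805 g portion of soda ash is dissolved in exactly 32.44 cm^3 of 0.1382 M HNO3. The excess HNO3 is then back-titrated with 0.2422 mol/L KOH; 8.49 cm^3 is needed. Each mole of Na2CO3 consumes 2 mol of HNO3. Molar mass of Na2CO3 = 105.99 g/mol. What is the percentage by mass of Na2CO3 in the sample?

71.3%

Total n(HNO3) added = 0.1382 x 0.03244 = 0.004483 mol.
n(KOH) used = 0.2422 x 0.008490 = 0.002056 mol, which equals the excess n(HNO3).
So n(HNO3) consumed by the sample = 0.004483 - 0.002056 = 0.002427 mol.
n(Na2CO3) = 0.002427 / 2 = 0.001213 mol.
mass Na2CO3 = 0.001213 x 105.99 = 0.1286 g, so %Na2CO3 = 0.1286/0.1805 x 100 = 71.3%.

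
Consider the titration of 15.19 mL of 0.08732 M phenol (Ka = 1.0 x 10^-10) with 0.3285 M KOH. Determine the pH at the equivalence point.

n(C6H5OH) = 0.08732 x 0.01519 = 0.001326 mol; V(KOH) at equivalence = 0.001326/0.3285 = 0.004038 L.
At equivalence all the acid is converted to C6H5O-; total volume = 0.01519 + 0.004038 = 0.01923 L, so [C6H5O-] = 0.001326/0.01923 = 0.06898 M.
Kb = Kw/Ka = 1.0e-14 / 1.0 x 10^-10 = 0.000100.
[OH^-] = sqrt(Kb x [C6H5O-]) = sqrt(0.000100 x 0.06898) = 0.00263 M.
pOH = 2.58, so pH = 14.00 - 2.58 = 11.42.

11.42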